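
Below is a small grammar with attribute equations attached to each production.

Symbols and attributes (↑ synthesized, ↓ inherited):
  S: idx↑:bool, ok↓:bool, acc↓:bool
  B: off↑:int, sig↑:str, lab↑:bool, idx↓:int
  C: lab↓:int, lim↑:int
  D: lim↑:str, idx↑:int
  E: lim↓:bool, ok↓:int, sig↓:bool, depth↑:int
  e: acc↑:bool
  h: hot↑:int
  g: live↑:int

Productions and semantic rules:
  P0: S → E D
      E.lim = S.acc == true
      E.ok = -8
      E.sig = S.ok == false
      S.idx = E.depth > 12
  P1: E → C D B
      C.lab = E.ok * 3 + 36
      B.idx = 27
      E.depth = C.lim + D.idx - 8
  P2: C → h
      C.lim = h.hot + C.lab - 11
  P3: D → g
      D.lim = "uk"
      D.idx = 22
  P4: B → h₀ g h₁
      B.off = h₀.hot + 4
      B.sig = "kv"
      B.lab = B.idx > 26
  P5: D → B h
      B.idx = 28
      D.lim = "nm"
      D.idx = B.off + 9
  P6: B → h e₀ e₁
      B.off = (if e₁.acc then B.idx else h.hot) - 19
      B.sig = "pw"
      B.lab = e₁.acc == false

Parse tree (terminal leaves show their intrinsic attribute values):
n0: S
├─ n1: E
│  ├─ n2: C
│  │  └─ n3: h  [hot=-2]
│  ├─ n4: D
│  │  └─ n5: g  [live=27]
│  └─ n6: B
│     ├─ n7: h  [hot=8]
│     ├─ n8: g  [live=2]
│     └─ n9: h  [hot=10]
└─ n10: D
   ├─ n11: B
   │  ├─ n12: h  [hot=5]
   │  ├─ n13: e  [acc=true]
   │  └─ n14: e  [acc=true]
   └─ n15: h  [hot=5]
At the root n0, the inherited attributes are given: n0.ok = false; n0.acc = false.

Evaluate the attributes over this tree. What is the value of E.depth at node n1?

1. n0.ok = false  [given at root]
2. n0.acc = false  [given at root]
3. n1.lim = false  [S.acc == true]
4. n1.ok = -8  [-8]
5. n1.sig = true  [S.ok == false]
6. n2.lab = 12  [E.ok * 3 + 36]
7. n3.hot = -2  [terminal]
8. n2.lim = -1  [h.hot + C.lab - 11]
9. n5.live = 27  [terminal]
10. n4.lim = "uk"  ["uk"]
11. n4.idx = 22  [22]
12. n6.idx = 27  [27]
13. n7.hot = 8  [terminal]
14. n8.live = 2  [terminal]
15. n9.hot = 10  [terminal]
16. n6.off = 12  [h₀.hot + 4]
17. n6.sig = "kv"  ["kv"]
18. n6.lab = true  [B.idx > 26]
19. n1.depth = 13  [C.lim + D.idx - 8]
20. n11.idx = 28  [28]
21. n12.hot = 5  [terminal]
22. n13.acc = true  [terminal]
23. n14.acc = true  [terminal]
24. n11.off = 9  [(if e₁.acc then B.idx else h.hot) - 19]
25. n11.sig = "pw"  ["pw"]
26. n11.lab = false  [e₁.acc == false]
27. n15.hot = 5  [terminal]
28. n10.lim = "nm"  ["nm"]
29. n10.idx = 18  [B.off + 9]
30. n0.idx = true  [E.depth > 12]

13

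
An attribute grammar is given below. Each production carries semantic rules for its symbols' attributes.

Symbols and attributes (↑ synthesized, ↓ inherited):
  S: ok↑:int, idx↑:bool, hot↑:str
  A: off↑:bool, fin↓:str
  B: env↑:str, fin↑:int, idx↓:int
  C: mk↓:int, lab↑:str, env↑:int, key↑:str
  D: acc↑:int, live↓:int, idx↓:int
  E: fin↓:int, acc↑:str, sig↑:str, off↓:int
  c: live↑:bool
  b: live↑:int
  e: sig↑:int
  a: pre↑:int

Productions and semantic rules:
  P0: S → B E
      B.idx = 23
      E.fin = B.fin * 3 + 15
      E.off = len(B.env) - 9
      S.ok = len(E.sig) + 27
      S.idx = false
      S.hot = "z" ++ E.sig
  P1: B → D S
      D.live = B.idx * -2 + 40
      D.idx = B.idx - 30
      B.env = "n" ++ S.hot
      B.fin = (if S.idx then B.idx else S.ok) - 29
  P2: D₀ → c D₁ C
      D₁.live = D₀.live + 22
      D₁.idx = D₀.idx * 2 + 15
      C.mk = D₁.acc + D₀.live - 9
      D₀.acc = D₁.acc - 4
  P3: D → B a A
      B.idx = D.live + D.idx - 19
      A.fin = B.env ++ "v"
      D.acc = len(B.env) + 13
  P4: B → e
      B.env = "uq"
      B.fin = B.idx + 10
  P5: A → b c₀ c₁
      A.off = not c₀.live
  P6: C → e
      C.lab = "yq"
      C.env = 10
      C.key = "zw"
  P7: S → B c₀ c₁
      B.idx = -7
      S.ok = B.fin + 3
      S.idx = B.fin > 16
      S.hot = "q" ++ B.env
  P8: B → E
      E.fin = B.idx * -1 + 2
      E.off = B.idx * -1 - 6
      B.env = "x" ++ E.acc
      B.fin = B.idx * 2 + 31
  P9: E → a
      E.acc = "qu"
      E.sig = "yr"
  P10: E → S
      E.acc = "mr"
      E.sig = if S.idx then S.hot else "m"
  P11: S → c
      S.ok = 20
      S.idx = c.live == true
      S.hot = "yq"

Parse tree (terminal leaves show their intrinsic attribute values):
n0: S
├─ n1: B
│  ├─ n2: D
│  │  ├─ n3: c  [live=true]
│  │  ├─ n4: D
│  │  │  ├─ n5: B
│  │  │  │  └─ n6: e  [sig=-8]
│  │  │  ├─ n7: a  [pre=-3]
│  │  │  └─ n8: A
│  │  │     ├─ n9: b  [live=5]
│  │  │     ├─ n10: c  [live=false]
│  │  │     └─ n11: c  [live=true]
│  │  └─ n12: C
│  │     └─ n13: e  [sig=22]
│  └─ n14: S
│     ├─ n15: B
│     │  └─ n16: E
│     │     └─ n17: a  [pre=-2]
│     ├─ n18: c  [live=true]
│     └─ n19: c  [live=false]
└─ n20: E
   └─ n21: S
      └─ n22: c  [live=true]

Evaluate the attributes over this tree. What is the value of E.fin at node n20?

1. n1.idx = 23  [23]
2. n2.live = -6  [B.idx * -2 + 40]
3. n2.idx = -7  [B.idx - 30]
4. n3.live = true  [terminal]
5. n4.live = 16  [D₀.live + 22]
6. n4.idx = 1  [D₀.idx * 2 + 15]
7. n5.idx = -2  [D.live + D.idx - 19]
8. n6.sig = -8  [terminal]
9. n5.env = "uq"  ["uq"]
10. n5.fin = 8  [B.idx + 10]
11. n7.pre = -3  [terminal]
12. n8.fin = "uqv"  [B.env ++ "v"]
13. n9.live = 5  [terminal]
14. n10.live = false  [terminal]
15. n11.live = true  [terminal]
16. n8.off = true  [not c₀.live]
17. n4.acc = 15  [len(B.env) + 13]
18. n12.mk = 0  [D₁.acc + D₀.live - 9]
19. n13.sig = 22  [terminal]
20. n12.lab = "yq"  ["yq"]
21. n12.env = 10  [10]
22. n12.key = "zw"  ["zw"]
23. n2.acc = 11  [D₁.acc - 4]
24. n15.idx = -7  [-7]
25. n16.fin = 9  [B.idx * -1 + 2]
26. n16.off = 1  [B.idx * -1 - 6]
27. n17.pre = -2  [terminal]
28. n16.acc = "qu"  ["qu"]
29. n16.sig = "yr"  ["yr"]
30. n15.env = "xqu"  ["x" ++ E.acc]
31. n15.fin = 17  [B.idx * 2 + 31]
32. n18.live = true  [terminal]
33. n19.live = false  [terminal]
34. n14.ok = 20  [B.fin + 3]
35. n14.idx = true  [B.fin > 16]
36. n14.hot = "qxqu"  ["q" ++ B.env]
37. n1.env = "nqxqu"  ["n" ++ S.hot]
38. n1.fin = -6  [(if S.idx then B.idx else S.ok) - 29]
39. n20.fin = -3  [B.fin * 3 + 15]
40. n20.off = -4  [len(B.env) - 9]
41. n22.live = true  [terminal]
42. n21.ok = 20  [20]
43. n21.idx = true  [c.live == true]
44. n21.hot = "yq"  ["yq"]
45. n20.acc = "mr"  ["mr"]
46. n20.sig = "yq"  [if S.idx then S.hot else "m"]
47. n0.ok = 29  [len(E.sig) + 27]
48. n0.idx = false  [false]
49. n0.hot = "zyq"  ["z" ++ E.sig]

-3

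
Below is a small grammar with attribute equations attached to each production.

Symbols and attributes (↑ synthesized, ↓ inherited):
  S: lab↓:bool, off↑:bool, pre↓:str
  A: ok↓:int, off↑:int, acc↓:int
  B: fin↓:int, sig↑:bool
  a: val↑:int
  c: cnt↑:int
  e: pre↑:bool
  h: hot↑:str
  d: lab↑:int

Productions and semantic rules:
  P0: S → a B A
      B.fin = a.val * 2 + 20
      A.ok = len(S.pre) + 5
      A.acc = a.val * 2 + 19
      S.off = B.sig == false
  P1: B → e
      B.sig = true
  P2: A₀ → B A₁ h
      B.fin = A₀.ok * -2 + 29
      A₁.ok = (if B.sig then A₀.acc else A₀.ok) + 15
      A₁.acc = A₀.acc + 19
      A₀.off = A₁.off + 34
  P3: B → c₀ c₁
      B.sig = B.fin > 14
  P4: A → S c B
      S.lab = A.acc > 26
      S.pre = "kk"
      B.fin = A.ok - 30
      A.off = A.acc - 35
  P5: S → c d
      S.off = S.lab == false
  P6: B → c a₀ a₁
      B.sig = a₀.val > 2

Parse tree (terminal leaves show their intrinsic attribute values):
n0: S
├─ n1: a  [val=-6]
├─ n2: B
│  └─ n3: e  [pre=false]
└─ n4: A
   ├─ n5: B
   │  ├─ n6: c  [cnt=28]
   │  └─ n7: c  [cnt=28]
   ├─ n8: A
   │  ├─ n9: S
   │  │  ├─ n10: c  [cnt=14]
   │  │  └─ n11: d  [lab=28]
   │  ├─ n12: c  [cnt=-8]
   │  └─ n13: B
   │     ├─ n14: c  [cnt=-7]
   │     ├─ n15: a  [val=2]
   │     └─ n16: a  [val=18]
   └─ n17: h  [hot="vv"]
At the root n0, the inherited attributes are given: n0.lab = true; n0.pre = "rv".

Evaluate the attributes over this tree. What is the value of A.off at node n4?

1. n0.lab = true  [given at root]
2. n0.pre = "rv"  [given at root]
3. n1.val = -6  [terminal]
4. n2.fin = 8  [a.val * 2 + 20]
5. n3.pre = false  [terminal]
6. n2.sig = true  [true]
7. n4.ok = 7  [len(S.pre) + 5]
8. n4.acc = 7  [a.val * 2 + 19]
9. n5.fin = 15  [A₀.ok * -2 + 29]
10. n6.cnt = 28  [terminal]
11. n7.cnt = 28  [terminal]
12. n5.sig = true  [B.fin > 14]
13. n8.ok = 22  [(if B.sig then A₀.acc else A₀.ok) + 15]
14. n8.acc = 26  [A₀.acc + 19]
15. n9.lab = false  [A.acc > 26]
16. n9.pre = "kk"  ["kk"]
17. n10.cnt = 14  [terminal]
18. n11.lab = 28  [terminal]
19. n9.off = true  [S.lab == false]
20. n12.cnt = -8  [terminal]
21. n13.fin = -8  [A.ok - 30]
22. n14.cnt = -7  [terminal]
23. n15.val = 2  [terminal]
24. n16.val = 18  [terminal]
25. n13.sig = false  [a₀.val > 2]
26. n8.off = -9  [A.acc - 35]
27. n17.hot = "vv"  [terminal]
28. n4.off = 25  [A₁.off + 34]
29. n0.off = false  [B.sig == false]

25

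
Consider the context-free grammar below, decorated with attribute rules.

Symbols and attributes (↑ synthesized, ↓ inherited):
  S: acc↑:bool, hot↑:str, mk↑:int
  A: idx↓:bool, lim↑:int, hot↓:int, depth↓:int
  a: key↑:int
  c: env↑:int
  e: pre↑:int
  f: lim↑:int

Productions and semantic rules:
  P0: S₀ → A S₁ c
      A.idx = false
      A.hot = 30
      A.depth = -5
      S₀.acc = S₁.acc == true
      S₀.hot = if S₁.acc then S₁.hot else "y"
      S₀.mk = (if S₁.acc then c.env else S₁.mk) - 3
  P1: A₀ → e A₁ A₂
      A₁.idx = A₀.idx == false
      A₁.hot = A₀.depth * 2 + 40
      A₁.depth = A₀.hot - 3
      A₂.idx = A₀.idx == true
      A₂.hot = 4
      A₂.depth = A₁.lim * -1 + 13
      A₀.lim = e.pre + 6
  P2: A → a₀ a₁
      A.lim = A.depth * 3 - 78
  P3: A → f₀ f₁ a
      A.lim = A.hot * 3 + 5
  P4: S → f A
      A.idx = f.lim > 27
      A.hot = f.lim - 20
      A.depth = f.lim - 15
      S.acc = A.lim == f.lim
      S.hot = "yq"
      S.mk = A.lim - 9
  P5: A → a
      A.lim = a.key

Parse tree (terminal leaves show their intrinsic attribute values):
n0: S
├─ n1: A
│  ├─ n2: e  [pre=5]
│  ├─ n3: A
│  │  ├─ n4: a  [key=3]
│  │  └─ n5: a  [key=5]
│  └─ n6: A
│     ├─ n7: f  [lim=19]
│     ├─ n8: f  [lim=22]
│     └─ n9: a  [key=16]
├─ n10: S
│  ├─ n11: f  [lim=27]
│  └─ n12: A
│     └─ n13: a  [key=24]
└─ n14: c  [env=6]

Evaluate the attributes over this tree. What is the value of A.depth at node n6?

10

1. n1.idx = false  [false]
2. n1.hot = 30  [30]
3. n1.depth = -5  [-5]
4. n2.pre = 5  [terminal]
5. n3.idx = true  [A₀.idx == false]
6. n3.hot = 30  [A₀.depth * 2 + 40]
7. n3.depth = 27  [A₀.hot - 3]
8. n4.key = 3  [terminal]
9. n5.key = 5  [terminal]
10. n3.lim = 3  [A.depth * 3 - 78]
11. n6.idx = false  [A₀.idx == true]
12. n6.hot = 4  [4]
13. n6.depth = 10  [A₁.lim * -1 + 13]
14. n7.lim = 19  [terminal]
15. n8.lim = 22  [terminal]
16. n9.key = 16  [terminal]
17. n6.lim = 17  [A.hot * 3 + 5]
18. n1.lim = 11  [e.pre + 6]
19. n11.lim = 27  [terminal]
20. n12.idx = false  [f.lim > 27]
21. n12.hot = 7  [f.lim - 20]
22. n12.depth = 12  [f.lim - 15]
23. n13.key = 24  [terminal]
24. n12.lim = 24  [a.key]
25. n10.acc = false  [A.lim == f.lim]
26. n10.hot = "yq"  ["yq"]
27. n10.mk = 15  [A.lim - 9]
28. n14.env = 6  [terminal]
29. n0.acc = false  [S₁.acc == true]
30. n0.hot = "y"  [if S₁.acc then S₁.hot else "y"]
31. n0.mk = 12  [(if S₁.acc then c.env else S₁.mk) - 3]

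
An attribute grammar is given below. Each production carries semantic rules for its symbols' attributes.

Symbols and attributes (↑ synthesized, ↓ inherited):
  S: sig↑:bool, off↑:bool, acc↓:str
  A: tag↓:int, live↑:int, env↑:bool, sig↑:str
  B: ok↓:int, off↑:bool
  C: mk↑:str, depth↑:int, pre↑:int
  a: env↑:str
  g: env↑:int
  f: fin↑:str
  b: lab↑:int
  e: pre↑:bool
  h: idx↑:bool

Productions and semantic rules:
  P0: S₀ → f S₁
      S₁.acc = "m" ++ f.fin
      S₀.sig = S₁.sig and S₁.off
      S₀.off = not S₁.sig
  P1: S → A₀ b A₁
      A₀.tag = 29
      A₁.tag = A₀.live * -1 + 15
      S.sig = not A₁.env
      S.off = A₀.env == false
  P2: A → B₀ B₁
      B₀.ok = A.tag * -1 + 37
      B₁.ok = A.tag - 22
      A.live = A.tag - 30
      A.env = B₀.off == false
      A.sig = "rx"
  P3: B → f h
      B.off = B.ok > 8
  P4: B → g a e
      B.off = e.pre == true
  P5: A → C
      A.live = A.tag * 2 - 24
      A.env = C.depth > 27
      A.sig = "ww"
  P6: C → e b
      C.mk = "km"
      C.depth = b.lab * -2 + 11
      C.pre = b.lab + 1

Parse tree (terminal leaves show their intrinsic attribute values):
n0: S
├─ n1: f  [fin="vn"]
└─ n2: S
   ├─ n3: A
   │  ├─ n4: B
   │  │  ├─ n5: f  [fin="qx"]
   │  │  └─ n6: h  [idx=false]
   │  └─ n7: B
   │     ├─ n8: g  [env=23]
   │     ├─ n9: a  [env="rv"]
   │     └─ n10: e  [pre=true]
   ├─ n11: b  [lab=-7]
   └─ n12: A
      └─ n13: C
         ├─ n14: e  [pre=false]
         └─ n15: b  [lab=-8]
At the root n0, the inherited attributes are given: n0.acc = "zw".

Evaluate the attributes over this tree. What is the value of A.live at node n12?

8

1. n0.acc = "zw"  [given at root]
2. n1.fin = "vn"  [terminal]
3. n2.acc = "mvn"  ["m" ++ f.fin]
4. n3.tag = 29  [29]
5. n4.ok = 8  [A.tag * -1 + 37]
6. n5.fin = "qx"  [terminal]
7. n6.idx = false  [terminal]
8. n4.off = false  [B.ok > 8]
9. n7.ok = 7  [A.tag - 22]
10. n8.env = 23  [terminal]
11. n9.env = "rv"  [terminal]
12. n10.pre = true  [terminal]
13. n7.off = true  [e.pre == true]
14. n3.live = -1  [A.tag - 30]
15. n3.env = true  [B₀.off == false]
16. n3.sig = "rx"  ["rx"]
17. n11.lab = -7  [terminal]
18. n12.tag = 16  [A₀.live * -1 + 15]
19. n14.pre = false  [terminal]
20. n15.lab = -8  [terminal]
21. n13.mk = "km"  ["km"]
22. n13.depth = 27  [b.lab * -2 + 11]
23. n13.pre = -7  [b.lab + 1]
24. n12.live = 8  [A.tag * 2 - 24]
25. n12.env = false  [C.depth > 27]
26. n12.sig = "ww"  ["ww"]
27. n2.sig = true  [not A₁.env]
28. n2.off = false  [A₀.env == false]
29. n0.sig = false  [S₁.sig and S₁.off]
30. n0.off = false  [not S₁.sig]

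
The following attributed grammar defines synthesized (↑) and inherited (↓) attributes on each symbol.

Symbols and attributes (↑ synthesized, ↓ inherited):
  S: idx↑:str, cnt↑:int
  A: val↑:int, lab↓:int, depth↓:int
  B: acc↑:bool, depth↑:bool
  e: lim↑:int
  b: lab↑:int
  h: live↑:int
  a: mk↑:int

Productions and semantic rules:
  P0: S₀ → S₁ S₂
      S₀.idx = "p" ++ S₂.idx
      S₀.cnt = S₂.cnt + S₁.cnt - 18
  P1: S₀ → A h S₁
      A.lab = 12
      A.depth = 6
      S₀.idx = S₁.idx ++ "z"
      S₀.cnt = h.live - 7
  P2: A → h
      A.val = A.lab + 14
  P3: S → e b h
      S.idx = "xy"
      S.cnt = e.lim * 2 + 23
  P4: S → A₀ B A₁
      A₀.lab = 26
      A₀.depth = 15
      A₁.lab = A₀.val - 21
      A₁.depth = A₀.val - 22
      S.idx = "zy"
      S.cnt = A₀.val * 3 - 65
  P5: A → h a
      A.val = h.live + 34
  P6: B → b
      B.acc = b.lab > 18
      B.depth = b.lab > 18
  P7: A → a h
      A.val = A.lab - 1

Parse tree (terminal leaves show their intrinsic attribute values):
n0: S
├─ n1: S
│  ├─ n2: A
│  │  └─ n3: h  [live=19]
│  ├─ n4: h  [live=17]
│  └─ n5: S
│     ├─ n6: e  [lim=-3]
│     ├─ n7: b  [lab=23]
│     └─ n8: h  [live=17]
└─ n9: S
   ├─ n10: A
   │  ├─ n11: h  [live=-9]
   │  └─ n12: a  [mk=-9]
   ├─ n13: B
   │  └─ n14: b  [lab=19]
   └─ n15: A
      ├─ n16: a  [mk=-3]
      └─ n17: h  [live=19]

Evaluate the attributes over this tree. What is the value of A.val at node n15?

3

1. n2.lab = 12  [12]
2. n2.depth = 6  [6]
3. n3.live = 19  [terminal]
4. n2.val = 26  [A.lab + 14]
5. n4.live = 17  [terminal]
6. n6.lim = -3  [terminal]
7. n7.lab = 23  [terminal]
8. n8.live = 17  [terminal]
9. n5.idx = "xy"  ["xy"]
10. n5.cnt = 17  [e.lim * 2 + 23]
11. n1.idx = "xyz"  [S₁.idx ++ "z"]
12. n1.cnt = 10  [h.live - 7]
13. n10.lab = 26  [26]
14. n10.depth = 15  [15]
15. n11.live = -9  [terminal]
16. n12.mk = -9  [terminal]
17. n10.val = 25  [h.live + 34]
18. n14.lab = 19  [terminal]
19. n13.acc = true  [b.lab > 18]
20. n13.depth = true  [b.lab > 18]
21. n15.lab = 4  [A₀.val - 21]
22. n15.depth = 3  [A₀.val - 22]
23. n16.mk = -3  [terminal]
24. n17.live = 19  [terminal]
25. n15.val = 3  [A.lab - 1]
26. n9.idx = "zy"  ["zy"]
27. n9.cnt = 10  [A₀.val * 3 - 65]
28. n0.idx = "pzy"  ["p" ++ S₂.idx]
29. n0.cnt = 2  [S₂.cnt + S₁.cnt - 18]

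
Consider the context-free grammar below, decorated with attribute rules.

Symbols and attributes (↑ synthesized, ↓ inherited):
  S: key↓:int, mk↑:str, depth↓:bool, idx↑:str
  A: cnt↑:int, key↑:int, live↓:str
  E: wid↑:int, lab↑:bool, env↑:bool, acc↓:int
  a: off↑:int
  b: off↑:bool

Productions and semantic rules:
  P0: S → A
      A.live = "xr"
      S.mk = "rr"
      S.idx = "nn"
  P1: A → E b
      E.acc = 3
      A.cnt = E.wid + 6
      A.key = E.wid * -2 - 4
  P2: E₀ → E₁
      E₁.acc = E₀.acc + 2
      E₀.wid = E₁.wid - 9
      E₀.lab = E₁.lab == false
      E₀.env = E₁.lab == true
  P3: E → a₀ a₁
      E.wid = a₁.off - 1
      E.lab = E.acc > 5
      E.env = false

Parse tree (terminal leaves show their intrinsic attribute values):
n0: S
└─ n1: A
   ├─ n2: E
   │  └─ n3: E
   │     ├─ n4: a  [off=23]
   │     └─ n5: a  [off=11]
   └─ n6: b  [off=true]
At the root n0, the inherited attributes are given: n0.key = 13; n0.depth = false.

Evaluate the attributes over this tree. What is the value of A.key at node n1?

1. n0.key = 13  [given at root]
2. n0.depth = false  [given at root]
3. n1.live = "xr"  ["xr"]
4. n2.acc = 3  [3]
5. n3.acc = 5  [E₀.acc + 2]
6. n4.off = 23  [terminal]
7. n5.off = 11  [terminal]
8. n3.wid = 10  [a₁.off - 1]
9. n3.lab = false  [E.acc > 5]
10. n3.env = false  [false]
11. n2.wid = 1  [E₁.wid - 9]
12. n2.lab = true  [E₁.lab == false]
13. n2.env = false  [E₁.lab == true]
14. n6.off = true  [terminal]
15. n1.cnt = 7  [E.wid + 6]
16. n1.key = -6  [E.wid * -2 - 4]
17. n0.mk = "rr"  ["rr"]
18. n0.idx = "nn"  ["nn"]

-6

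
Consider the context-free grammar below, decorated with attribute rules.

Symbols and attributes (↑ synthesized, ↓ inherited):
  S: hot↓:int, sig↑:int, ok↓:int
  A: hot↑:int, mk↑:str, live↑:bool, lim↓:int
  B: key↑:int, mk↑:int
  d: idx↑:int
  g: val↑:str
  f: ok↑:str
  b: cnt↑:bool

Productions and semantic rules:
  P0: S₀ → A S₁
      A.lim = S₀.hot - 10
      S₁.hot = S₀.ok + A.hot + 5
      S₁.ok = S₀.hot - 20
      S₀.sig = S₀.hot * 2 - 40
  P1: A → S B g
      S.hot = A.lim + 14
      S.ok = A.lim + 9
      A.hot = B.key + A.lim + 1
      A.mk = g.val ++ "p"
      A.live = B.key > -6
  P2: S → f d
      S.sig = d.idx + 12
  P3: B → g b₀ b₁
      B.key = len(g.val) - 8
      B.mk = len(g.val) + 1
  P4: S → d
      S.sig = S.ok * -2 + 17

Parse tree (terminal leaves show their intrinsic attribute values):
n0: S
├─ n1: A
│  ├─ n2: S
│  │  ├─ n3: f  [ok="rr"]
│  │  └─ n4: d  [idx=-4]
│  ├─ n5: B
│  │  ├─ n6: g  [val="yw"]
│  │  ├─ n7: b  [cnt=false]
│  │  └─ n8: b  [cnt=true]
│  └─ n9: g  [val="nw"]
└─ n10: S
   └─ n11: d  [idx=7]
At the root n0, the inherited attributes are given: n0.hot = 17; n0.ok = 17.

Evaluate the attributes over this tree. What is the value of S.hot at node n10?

24

1. n0.hot = 17  [given at root]
2. n0.ok = 17  [given at root]
3. n1.lim = 7  [S₀.hot - 10]
4. n2.hot = 21  [A.lim + 14]
5. n2.ok = 16  [A.lim + 9]
6. n3.ok = "rr"  [terminal]
7. n4.idx = -4  [terminal]
8. n2.sig = 8  [d.idx + 12]
9. n6.val = "yw"  [terminal]
10. n7.cnt = false  [terminal]
11. n8.cnt = true  [terminal]
12. n5.key = -6  [len(g.val) - 8]
13. n5.mk = 3  [len(g.val) + 1]
14. n9.val = "nw"  [terminal]
15. n1.hot = 2  [B.key + A.lim + 1]
16. n1.mk = "nwp"  [g.val ++ "p"]
17. n1.live = false  [B.key > -6]
18. n10.hot = 24  [S₀.ok + A.hot + 5]
19. n10.ok = -3  [S₀.hot - 20]
20. n11.idx = 7  [terminal]
21. n10.sig = 23  [S.ok * -2 + 17]
22. n0.sig = -6  [S₀.hot * 2 - 40]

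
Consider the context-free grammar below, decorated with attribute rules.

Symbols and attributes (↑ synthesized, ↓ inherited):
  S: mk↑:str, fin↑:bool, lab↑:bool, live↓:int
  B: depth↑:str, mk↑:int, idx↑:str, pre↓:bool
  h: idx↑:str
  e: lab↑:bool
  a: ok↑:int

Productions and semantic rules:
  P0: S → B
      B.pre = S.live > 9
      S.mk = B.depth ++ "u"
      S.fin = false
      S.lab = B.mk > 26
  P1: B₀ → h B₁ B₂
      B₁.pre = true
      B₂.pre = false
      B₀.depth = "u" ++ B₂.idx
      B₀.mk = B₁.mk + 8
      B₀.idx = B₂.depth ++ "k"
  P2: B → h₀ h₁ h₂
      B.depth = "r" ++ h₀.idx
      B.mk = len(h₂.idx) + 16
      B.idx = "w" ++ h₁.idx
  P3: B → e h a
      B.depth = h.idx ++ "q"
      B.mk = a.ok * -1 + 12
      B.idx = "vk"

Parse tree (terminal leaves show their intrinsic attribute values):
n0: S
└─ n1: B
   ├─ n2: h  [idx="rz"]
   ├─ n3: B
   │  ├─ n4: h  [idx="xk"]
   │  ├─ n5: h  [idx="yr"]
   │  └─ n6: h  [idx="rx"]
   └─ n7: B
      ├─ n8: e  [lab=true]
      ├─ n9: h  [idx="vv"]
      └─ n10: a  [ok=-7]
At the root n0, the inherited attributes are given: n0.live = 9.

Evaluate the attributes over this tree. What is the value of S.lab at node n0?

false

1. n0.live = 9  [given at root]
2. n1.pre = false  [S.live > 9]
3. n2.idx = "rz"  [terminal]
4. n3.pre = true  [true]
5. n4.idx = "xk"  [terminal]
6. n5.idx = "yr"  [terminal]
7. n6.idx = "rx"  [terminal]
8. n3.depth = "rxk"  ["r" ++ h₀.idx]
9. n3.mk = 18  [len(h₂.idx) + 16]
10. n3.idx = "wyr"  ["w" ++ h₁.idx]
11. n7.pre = false  [false]
12. n8.lab = true  [terminal]
13. n9.idx = "vv"  [terminal]
14. n10.ok = -7  [terminal]
15. n7.depth = "vvq"  [h.idx ++ "q"]
16. n7.mk = 19  [a.ok * -1 + 12]
17. n7.idx = "vk"  ["vk"]
18. n1.depth = "uvk"  ["u" ++ B₂.idx]
19. n1.mk = 26  [B₁.mk + 8]
20. n1.idx = "vvqk"  [B₂.depth ++ "k"]
21. n0.mk = "uvku"  [B.depth ++ "u"]
22. n0.fin = false  [false]
23. n0.lab = false  [B.mk > 26]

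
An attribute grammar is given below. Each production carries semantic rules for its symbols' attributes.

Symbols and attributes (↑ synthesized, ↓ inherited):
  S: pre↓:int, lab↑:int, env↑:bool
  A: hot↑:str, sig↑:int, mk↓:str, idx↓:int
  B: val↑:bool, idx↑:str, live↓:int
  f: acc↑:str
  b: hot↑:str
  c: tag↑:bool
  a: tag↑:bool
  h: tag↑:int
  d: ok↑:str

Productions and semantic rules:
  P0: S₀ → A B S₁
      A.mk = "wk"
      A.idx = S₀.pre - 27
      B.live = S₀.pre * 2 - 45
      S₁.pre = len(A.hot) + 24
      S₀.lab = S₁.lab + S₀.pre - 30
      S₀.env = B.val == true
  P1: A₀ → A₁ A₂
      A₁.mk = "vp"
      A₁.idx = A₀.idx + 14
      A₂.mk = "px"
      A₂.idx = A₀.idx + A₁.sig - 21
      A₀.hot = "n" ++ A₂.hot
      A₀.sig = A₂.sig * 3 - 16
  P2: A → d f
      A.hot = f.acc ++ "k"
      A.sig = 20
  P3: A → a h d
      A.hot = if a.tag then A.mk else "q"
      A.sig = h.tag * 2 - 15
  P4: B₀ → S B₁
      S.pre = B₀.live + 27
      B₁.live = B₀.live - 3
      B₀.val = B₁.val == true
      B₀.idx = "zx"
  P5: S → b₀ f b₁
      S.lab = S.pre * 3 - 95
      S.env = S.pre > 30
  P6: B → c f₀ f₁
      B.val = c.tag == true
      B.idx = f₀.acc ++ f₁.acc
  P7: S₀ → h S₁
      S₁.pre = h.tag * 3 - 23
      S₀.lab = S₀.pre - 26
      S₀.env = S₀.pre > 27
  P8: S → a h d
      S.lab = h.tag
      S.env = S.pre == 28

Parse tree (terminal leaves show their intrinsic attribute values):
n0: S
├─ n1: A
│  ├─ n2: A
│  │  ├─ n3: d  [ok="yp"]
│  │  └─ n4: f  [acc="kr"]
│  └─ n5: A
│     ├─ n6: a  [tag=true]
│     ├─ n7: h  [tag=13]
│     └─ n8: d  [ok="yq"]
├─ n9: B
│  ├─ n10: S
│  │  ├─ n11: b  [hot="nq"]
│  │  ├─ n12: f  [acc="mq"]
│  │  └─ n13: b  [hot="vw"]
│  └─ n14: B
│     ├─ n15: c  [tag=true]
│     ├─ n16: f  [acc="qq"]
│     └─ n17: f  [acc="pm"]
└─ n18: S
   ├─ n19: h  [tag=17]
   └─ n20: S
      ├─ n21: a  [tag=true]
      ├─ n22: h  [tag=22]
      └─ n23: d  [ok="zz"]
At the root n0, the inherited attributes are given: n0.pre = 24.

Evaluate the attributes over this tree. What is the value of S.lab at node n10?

-5

1. n0.pre = 24  [given at root]
2. n1.mk = "wk"  ["wk"]
3. n1.idx = -3  [S₀.pre - 27]
4. n2.mk = "vp"  ["vp"]
5. n2.idx = 11  [A₀.idx + 14]
6. n3.ok = "yp"  [terminal]
7. n4.acc = "kr"  [terminal]
8. n2.hot = "krk"  [f.acc ++ "k"]
9. n2.sig = 20  [20]
10. n5.mk = "px"  ["px"]
11. n5.idx = -4  [A₀.idx + A₁.sig - 21]
12. n6.tag = true  [terminal]
13. n7.tag = 13  [terminal]
14. n8.ok = "yq"  [terminal]
15. n5.hot = "px"  [if a.tag then A.mk else "q"]
16. n5.sig = 11  [h.tag * 2 - 15]
17. n1.hot = "npx"  ["n" ++ A₂.hot]
18. n1.sig = 17  [A₂.sig * 3 - 16]
19. n9.live = 3  [S₀.pre * 2 - 45]
20. n10.pre = 30  [B₀.live + 27]
21. n11.hot = "nq"  [terminal]
22. n12.acc = "mq"  [terminal]
23. n13.hot = "vw"  [terminal]
24. n10.lab = -5  [S.pre * 3 - 95]
25. n10.env = false  [S.pre > 30]
26. n14.live = 0  [B₀.live - 3]
27. n15.tag = true  [terminal]
28. n16.acc = "qq"  [terminal]
29. n17.acc = "pm"  [terminal]
30. n14.val = true  [c.tag == true]
31. n14.idx = "qqpm"  [f₀.acc ++ f₁.acc]
32. n9.val = true  [B₁.val == true]
33. n9.idx = "zx"  ["zx"]
34. n18.pre = 27  [len(A.hot) + 24]
35. n19.tag = 17  [terminal]
36. n20.pre = 28  [h.tag * 3 - 23]
37. n21.tag = true  [terminal]
38. n22.tag = 22  [terminal]
39. n23.ok = "zz"  [terminal]
40. n20.lab = 22  [h.tag]
41. n20.env = true  [S.pre == 28]
42. n18.lab = 1  [S₀.pre - 26]
43. n18.env = false  [S₀.pre > 27]
44. n0.lab = -5  [S₁.lab + S₀.pre - 30]
45. n0.env = true  [B.val == true]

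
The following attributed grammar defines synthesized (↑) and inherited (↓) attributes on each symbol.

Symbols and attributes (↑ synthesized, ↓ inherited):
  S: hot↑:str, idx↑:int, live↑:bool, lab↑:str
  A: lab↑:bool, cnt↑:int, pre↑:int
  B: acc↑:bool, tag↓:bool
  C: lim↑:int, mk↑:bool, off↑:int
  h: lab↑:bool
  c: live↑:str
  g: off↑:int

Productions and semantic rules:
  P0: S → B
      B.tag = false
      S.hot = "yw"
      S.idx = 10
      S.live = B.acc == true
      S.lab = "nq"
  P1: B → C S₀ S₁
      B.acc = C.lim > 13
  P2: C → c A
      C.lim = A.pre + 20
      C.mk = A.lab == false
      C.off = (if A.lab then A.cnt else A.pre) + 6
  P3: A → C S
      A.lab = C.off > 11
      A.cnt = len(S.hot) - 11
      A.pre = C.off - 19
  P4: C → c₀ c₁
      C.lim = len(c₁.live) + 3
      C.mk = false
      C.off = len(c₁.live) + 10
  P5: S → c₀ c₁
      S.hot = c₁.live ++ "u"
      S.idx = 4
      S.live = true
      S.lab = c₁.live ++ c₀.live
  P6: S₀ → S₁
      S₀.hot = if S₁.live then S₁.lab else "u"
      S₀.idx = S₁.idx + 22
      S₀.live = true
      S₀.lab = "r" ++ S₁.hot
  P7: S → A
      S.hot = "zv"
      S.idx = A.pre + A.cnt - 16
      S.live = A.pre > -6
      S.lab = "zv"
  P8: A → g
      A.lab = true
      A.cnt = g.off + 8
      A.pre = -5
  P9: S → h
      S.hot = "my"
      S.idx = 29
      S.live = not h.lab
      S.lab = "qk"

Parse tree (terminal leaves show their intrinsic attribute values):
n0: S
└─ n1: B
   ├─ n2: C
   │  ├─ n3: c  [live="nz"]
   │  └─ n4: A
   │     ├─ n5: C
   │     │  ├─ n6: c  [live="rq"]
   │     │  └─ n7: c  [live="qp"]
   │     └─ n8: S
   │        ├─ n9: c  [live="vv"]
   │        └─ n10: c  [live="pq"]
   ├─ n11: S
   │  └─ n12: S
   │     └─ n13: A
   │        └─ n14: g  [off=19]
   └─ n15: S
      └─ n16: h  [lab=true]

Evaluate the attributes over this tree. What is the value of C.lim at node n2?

1. n1.tag = false  [false]
2. n3.live = "nz"  [terminal]
3. n6.live = "rq"  [terminal]
4. n7.live = "qp"  [terminal]
5. n5.lim = 5  [len(c₁.live) + 3]
6. n5.mk = false  [false]
7. n5.off = 12  [len(c₁.live) + 10]
8. n9.live = "vv"  [terminal]
9. n10.live = "pq"  [terminal]
10. n8.hot = "pqu"  [c₁.live ++ "u"]
11. n8.idx = 4  [4]
12. n8.live = true  [true]
13. n8.lab = "pqvv"  [c₁.live ++ c₀.live]
14. n4.lab = true  [C.off > 11]
15. n4.cnt = -8  [len(S.hot) - 11]
16. n4.pre = -7  [C.off - 19]
17. n2.lim = 13  [A.pre + 20]
18. n2.mk = false  [A.lab == false]
19. n2.off = -2  [(if A.lab then A.cnt else A.pre) + 6]
20. n14.off = 19  [terminal]
21. n13.lab = true  [true]
22. n13.cnt = 27  [g.off + 8]
23. n13.pre = -5  [-5]
24. n12.hot = "zv"  ["zv"]
25. n12.idx = 6  [A.pre + A.cnt - 16]
26. n12.live = true  [A.pre > -6]
27. n12.lab = "zv"  ["zv"]
28. n11.hot = "zv"  [if S₁.live then S₁.lab else "u"]
29. n11.idx = 28  [S₁.idx + 22]
30. n11.live = true  [true]
31. n11.lab = "rzv"  ["r" ++ S₁.hot]
32. n16.lab = true  [terminal]
33. n15.hot = "my"  ["my"]
34. n15.idx = 29  [29]
35. n15.live = false  [not h.lab]
36. n15.lab = "qk"  ["qk"]
37. n1.acc = false  [C.lim > 13]
38. n0.hot = "yw"  ["yw"]
39. n0.idx = 10  [10]
40. n0.live = false  [B.acc == true]
41. n0.lab = "nq"  ["nq"]

13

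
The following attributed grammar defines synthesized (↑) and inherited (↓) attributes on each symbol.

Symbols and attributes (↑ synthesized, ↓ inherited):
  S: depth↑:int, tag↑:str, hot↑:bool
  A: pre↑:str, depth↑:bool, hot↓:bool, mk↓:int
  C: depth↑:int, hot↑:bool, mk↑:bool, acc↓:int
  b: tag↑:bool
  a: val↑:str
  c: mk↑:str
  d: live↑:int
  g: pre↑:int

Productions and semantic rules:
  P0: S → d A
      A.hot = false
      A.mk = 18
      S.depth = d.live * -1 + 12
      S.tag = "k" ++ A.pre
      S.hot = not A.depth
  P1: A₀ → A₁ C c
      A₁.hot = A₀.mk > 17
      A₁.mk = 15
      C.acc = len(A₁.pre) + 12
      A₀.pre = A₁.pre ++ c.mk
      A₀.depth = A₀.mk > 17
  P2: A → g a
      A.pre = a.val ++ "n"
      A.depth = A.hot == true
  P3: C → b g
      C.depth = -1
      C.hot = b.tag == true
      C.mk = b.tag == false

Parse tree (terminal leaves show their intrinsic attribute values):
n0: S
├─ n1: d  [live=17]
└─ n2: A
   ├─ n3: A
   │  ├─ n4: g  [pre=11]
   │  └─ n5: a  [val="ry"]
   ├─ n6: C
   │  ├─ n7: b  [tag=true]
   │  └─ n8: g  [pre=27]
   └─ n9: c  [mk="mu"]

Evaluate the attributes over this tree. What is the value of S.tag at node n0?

1. n1.live = 17  [terminal]
2. n2.hot = false  [false]
3. n2.mk = 18  [18]
4. n3.hot = true  [A₀.mk > 17]
5. n3.mk = 15  [15]
6. n4.pre = 11  [terminal]
7. n5.val = "ry"  [terminal]
8. n3.pre = "ryn"  [a.val ++ "n"]
9. n3.depth = true  [A.hot == true]
10. n6.acc = 15  [len(A₁.pre) + 12]
11. n7.tag = true  [terminal]
12. n8.pre = 27  [terminal]
13. n6.depth = -1  [-1]
14. n6.hot = true  [b.tag == true]
15. n6.mk = false  [b.tag == false]
16. n9.mk = "mu"  [terminal]
17. n2.pre = "rynmu"  [A₁.pre ++ c.mk]
18. n2.depth = true  [A₀.mk > 17]
19. n0.depth = -5  [d.live * -1 + 12]
20. n0.tag = "krynmu"  ["k" ++ A.pre]
21. n0.hot = false  [not A.depth]

"krynmu"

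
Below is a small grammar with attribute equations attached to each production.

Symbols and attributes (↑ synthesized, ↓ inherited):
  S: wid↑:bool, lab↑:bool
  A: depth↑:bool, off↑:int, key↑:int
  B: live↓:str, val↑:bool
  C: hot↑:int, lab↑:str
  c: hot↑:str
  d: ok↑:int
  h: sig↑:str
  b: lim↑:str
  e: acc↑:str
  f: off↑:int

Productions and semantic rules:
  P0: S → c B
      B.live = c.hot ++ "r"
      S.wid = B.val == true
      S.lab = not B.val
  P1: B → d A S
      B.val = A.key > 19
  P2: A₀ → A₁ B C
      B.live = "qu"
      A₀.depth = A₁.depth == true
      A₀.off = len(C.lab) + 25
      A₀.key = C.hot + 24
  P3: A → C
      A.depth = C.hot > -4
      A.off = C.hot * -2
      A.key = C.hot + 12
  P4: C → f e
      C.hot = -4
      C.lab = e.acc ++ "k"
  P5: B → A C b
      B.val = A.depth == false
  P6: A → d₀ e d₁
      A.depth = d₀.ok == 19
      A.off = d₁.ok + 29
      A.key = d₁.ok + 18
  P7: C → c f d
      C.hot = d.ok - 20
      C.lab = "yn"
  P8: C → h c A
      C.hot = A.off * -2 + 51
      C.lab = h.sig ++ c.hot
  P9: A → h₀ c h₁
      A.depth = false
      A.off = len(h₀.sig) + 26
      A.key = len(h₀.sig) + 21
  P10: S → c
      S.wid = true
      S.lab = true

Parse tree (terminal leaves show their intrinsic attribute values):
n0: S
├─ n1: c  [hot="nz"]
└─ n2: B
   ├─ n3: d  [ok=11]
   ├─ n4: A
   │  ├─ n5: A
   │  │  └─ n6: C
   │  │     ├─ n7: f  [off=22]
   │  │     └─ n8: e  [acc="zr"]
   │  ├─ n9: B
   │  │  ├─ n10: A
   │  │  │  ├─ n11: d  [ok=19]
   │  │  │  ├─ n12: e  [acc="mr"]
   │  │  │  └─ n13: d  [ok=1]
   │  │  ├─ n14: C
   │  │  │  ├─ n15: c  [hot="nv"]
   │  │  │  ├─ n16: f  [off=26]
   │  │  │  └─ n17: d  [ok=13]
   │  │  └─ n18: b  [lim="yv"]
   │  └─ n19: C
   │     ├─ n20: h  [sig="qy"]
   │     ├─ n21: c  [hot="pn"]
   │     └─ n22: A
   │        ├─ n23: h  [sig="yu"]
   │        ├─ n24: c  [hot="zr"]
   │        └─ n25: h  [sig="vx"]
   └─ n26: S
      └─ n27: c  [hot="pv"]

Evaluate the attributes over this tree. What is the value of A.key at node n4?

1. n1.hot = "nz"  [terminal]
2. n2.live = "nzr"  [c.hot ++ "r"]
3. n3.ok = 11  [terminal]
4. n7.off = 22  [terminal]
5. n8.acc = "zr"  [terminal]
6. n6.hot = -4  [-4]
7. n6.lab = "zrk"  [e.acc ++ "k"]
8. n5.depth = false  [C.hot > -4]
9. n5.off = 8  [C.hot * -2]
10. n5.key = 8  [C.hot + 12]
11. n9.live = "qu"  ["qu"]
12. n11.ok = 19  [terminal]
13. n12.acc = "mr"  [terminal]
14. n13.ok = 1  [terminal]
15. n10.depth = true  [d₀.ok == 19]
16. n10.off = 30  [d₁.ok + 29]
17. n10.key = 19  [d₁.ok + 18]
18. n15.hot = "nv"  [terminal]
19. n16.off = 26  [terminal]
20. n17.ok = 13  [terminal]
21. n14.hot = -7  [d.ok - 20]
22. n14.lab = "yn"  ["yn"]
23. n18.lim = "yv"  [terminal]
24. n9.val = false  [A.depth == false]
25. n20.sig = "qy"  [terminal]
26. n21.hot = "pn"  [terminal]
27. n23.sig = "yu"  [terminal]
28. n24.hot = "zr"  [terminal]
29. n25.sig = "vx"  [terminal]
30. n22.depth = false  [false]
31. n22.off = 28  [len(h₀.sig) + 26]
32. n22.key = 23  [len(h₀.sig) + 21]
33. n19.hot = -5  [A.off * -2 + 51]
34. n19.lab = "qypn"  [h.sig ++ c.hot]
35. n4.depth = false  [A₁.depth == true]
36. n4.off = 29  [len(C.lab) + 25]
37. n4.key = 19  [C.hot + 24]
38. n27.hot = "pv"  [terminal]
39. n26.wid = true  [true]
40. n26.lab = true  [true]
41. n2.val = false  [A.key > 19]
42. n0.wid = false  [B.val == true]
43. n0.lab = true  [not B.val]

19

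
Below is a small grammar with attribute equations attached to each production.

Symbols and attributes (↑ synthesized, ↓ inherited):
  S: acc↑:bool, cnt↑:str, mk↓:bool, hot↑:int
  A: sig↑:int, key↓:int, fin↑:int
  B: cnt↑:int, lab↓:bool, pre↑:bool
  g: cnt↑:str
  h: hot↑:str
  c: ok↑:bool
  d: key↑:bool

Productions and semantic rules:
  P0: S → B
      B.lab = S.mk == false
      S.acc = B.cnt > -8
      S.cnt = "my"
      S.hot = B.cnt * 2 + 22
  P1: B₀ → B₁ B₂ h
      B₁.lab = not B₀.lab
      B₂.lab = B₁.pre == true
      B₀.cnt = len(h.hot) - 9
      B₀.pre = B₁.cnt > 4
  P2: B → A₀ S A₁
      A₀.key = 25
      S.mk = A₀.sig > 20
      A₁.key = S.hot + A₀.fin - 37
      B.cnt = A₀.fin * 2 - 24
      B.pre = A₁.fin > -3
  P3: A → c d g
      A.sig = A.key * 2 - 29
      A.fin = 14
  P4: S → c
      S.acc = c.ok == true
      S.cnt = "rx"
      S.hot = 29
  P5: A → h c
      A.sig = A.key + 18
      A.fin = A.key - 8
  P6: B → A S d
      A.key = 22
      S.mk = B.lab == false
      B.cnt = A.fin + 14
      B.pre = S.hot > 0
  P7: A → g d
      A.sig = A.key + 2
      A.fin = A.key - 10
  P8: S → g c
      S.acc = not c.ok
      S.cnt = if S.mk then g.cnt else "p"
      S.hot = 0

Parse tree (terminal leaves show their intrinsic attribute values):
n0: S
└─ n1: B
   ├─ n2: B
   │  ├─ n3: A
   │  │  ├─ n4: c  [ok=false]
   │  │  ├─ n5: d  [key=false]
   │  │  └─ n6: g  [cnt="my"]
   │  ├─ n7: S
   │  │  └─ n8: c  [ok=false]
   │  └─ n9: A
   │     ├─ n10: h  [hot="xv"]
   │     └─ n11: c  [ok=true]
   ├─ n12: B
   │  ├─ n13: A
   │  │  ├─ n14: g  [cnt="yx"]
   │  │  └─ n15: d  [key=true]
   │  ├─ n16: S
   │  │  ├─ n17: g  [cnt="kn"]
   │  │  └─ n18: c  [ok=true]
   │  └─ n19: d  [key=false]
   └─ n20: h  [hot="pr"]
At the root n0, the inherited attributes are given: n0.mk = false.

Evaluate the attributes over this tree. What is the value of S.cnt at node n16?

1. n0.mk = false  [given at root]
2. n1.lab = true  [S.mk == false]
3. n2.lab = false  [not B₀.lab]
4. n3.key = 25  [25]
5. n4.ok = false  [terminal]
6. n5.key = false  [terminal]
7. n6.cnt = "my"  [terminal]
8. n3.sig = 21  [A.key * 2 - 29]
9. n3.fin = 14  [14]
10. n7.mk = true  [A₀.sig > 20]
11. n8.ok = false  [terminal]
12. n7.acc = false  [c.ok == true]
13. n7.cnt = "rx"  ["rx"]
14. n7.hot = 29  [29]
15. n9.key = 6  [S.hot + A₀.fin - 37]
16. n10.hot = "xv"  [terminal]
17. n11.ok = true  [terminal]
18. n9.sig = 24  [A.key + 18]
19. n9.fin = -2  [A.key - 8]
20. n2.cnt = 4  [A₀.fin * 2 - 24]
21. n2.pre = true  [A₁.fin > -3]
22. n12.lab = true  [B₁.pre == true]
23. n13.key = 22  [22]
24. n14.cnt = "yx"  [terminal]
25. n15.key = true  [terminal]
26. n13.sig = 24  [A.key + 2]
27. n13.fin = 12  [A.key - 10]
28. n16.mk = false  [B.lab == false]
29. n17.cnt = "kn"  [terminal]
30. n18.ok = true  [terminal]
31. n16.acc = false  [not c.ok]
32. n16.cnt = "p"  [if S.mk then g.cnt else "p"]
33. n16.hot = 0  [0]
34. n19.key = false  [terminal]
35. n12.cnt = 26  [A.fin + 14]
36. n12.pre = false  [S.hot > 0]
37. n20.hot = "pr"  [terminal]
38. n1.cnt = -7  [len(h.hot) - 9]
39. n1.pre = false  [B₁.cnt > 4]
40. n0.acc = true  [B.cnt > -8]
41. n0.cnt = "my"  ["my"]
42. n0.hot = 8  [B.cnt * 2 + 22]

"p"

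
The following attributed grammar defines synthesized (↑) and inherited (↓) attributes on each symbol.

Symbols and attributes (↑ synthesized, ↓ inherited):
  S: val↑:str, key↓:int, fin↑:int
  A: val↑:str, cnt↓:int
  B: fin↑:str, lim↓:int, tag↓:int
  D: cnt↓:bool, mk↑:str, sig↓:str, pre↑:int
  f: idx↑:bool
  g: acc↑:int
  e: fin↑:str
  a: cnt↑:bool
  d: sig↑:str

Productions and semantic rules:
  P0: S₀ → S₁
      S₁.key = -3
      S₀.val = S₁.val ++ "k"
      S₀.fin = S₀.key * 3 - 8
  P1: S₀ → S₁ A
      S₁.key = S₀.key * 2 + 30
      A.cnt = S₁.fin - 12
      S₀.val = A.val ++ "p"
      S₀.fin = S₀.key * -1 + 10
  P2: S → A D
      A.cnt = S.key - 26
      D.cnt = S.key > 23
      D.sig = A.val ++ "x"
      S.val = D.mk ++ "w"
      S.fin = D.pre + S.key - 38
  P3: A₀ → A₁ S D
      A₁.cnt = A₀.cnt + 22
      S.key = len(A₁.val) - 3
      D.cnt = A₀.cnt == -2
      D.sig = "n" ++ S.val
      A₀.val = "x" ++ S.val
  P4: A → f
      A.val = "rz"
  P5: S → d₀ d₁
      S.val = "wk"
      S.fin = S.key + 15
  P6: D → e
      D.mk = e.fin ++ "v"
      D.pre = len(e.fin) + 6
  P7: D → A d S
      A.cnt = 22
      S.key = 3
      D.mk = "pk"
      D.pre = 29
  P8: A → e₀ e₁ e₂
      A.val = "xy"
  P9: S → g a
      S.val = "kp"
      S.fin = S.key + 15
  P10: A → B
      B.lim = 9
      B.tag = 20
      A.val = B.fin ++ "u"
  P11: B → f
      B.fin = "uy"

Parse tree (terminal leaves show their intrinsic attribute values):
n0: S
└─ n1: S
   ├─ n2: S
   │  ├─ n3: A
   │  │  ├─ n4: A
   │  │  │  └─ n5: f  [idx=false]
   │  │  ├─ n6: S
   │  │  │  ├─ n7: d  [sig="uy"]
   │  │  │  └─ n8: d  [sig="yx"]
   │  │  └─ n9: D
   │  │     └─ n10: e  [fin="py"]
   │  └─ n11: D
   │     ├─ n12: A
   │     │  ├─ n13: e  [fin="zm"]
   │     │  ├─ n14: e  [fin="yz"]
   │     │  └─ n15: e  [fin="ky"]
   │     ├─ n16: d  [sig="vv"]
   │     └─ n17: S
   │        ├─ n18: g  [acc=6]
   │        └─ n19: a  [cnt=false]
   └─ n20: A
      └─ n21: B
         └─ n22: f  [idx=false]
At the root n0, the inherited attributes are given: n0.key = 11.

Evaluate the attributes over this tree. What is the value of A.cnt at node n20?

3

1. n0.key = 11  [given at root]
2. n1.key = -3  [-3]
3. n2.key = 24  [S₀.key * 2 + 30]
4. n3.cnt = -2  [S.key - 26]
5. n4.cnt = 20  [A₀.cnt + 22]
6. n5.idx = false  [terminal]
7. n4.val = "rz"  ["rz"]
8. n6.key = -1  [len(A₁.val) - 3]
9. n7.sig = "uy"  [terminal]
10. n8.sig = "yx"  [terminal]
11. n6.val = "wk"  ["wk"]
12. n6.fin = 14  [S.key + 15]
13. n9.cnt = true  [A₀.cnt == -2]
14. n9.sig = "nwk"  ["n" ++ S.val]
15. n10.fin = "py"  [terminal]
16. n9.mk = "pyv"  [e.fin ++ "v"]
17. n9.pre = 8  [len(e.fin) + 6]
18. n3.val = "xwk"  ["x" ++ S.val]
19. n11.cnt = true  [S.key > 23]
20. n11.sig = "xwkx"  [A.val ++ "x"]
21. n12.cnt = 22  [22]
22. n13.fin = "zm"  [terminal]
23. n14.fin = "yz"  [terminal]
24. n15.fin = "ky"  [terminal]
25. n12.val = "xy"  ["xy"]
26. n16.sig = "vv"  [terminal]
27. n17.key = 3  [3]
28. n18.acc = 6  [terminal]
29. n19.cnt = false  [terminal]
30. n17.val = "kp"  ["kp"]
31. n17.fin = 18  [S.key + 15]
32. n11.mk = "pk"  ["pk"]
33. n11.pre = 29  [29]
34. n2.val = "pkw"  [D.mk ++ "w"]
35. n2.fin = 15  [D.pre + S.key - 38]
36. n20.cnt = 3  [S₁.fin - 12]
37. n21.lim = 9  [9]
38. n21.tag = 20  [20]
39. n22.idx = false  [terminal]
40. n21.fin = "uy"  ["uy"]
41. n20.val = "uyu"  [B.fin ++ "u"]
42. n1.val = "uyup"  [A.val ++ "p"]
43. n1.fin = 13  [S₀.key * -1 + 10]
44. n0.val = "uyupk"  [S₁.val ++ "k"]
45. n0.fin = 25  [S₀.key * 3 - 8]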